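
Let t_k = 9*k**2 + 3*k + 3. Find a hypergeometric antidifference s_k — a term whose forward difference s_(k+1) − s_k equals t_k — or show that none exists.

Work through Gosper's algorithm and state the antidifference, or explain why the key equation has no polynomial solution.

Ratio r(k) = (k + 3*(k + 1)**2 + 2)/(3*k**2 + k + 1).
Normal form (A,B,C) = (1, 1, k**2 + k/3 + 1/3).
Solve (1)·f(k+1) − (1)·f(k) = k**2 + k/3 + 1/3.
Bound: deg f ≤ 3.
Coefficient equations give f(k) = k*(k**2 - k + 1)/3.
Certificate R = B(k−1)f/C = k*(k**2 - k + 1)/(3*k**2 + k + 1) gives s_k = 3*k*(k**2 - k + 1).
Δs = 9*k**2 + 3*k + 3, as required.

s_k = 3*k*(k**2 - k + 1)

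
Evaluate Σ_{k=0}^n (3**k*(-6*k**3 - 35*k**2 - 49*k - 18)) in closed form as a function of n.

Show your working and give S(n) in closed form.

Ratio r(k) = 3*(6*k**3 + 53*k**2 + 137*k + 108)/(6*k**3 + 35*k**2 + 49*k + 18).
A = 3, B = 1, C = k**3 + 35*k**2/6 + 49*k/6 + 3.
Solve (3)·f(k+1) − (1)·f(k) = k**3 + 35*k**2/6 + 49*k/6 + 3.
Bound: deg f ≤ 3.
Solving with deg f ≤ 3: f(k) = k*(3*k**2 + 4*k - 1)/6.
Get s_k = R·t_k = 3**k*k*(-3*k**2 - 4*k + 1) with R(k) = B(k−1)f(k)/C(k) = k*(3*k**2 + 4*k - 1)/(6*k**3 + 35*k**2 + 49*k + 18).
Check: Δs_k = 3**k*(-6*k**3 - 35*k**2 - 49*k - 18). ✓
Σ_(k=0)^n t_k = s_(n+1) − s_(0) = (3**(n + 1)*(-3*n**3 - 13*n**2 - 16*n - 6)) − (0), i.e. 3**(n + 1)*(-3*n**3 - 13*n**2 - 16*n - 6).

S(n) = 3**(n + 1)*(-3*n**3 - 13*n**2 - 16*n - 6)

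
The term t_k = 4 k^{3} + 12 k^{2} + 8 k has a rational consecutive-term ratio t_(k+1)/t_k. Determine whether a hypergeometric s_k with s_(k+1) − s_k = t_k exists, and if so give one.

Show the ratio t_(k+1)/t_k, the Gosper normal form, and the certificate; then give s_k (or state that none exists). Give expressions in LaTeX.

r(k) = (k + 3)/k after simplifying.
So A=1 and B=1, with C=k**3 + 3*k**2 + 2*k.
Solve (1)·f(k+1) − (1)·f(k) = k**3 + 3*k**2 + 2*k.
Bound: deg f ≤ 4.
Match coefficients ⇒ f(k) = k*(k - 1)*(k + 1)*(k + 2)/4.
R(k) = B(k−1)·f(k)/C(k) = (k - 1)/4; s_k = R·t_k = k*(k**3 + 2*k**2 - k - 2).
Δs = 4*k*(k**2 + 3*k + 2), as required.

s_k = k \left(k^{3} + 2 k^{2} - k - 2\right)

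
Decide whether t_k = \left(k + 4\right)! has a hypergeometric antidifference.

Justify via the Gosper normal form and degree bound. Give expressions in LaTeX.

The ratio is k + 5.
Normal form (A,B,C) = (k + 5, 1, 1).
Key eq: (k + 5)·f(k+1) = (1)·f(k) + (1).
From deg A=1, deg B=0, deg C=0: d=-1.
deg f ≤ -1 is impossible — no certificate.

No — t_k has no hypergeometric antidifference.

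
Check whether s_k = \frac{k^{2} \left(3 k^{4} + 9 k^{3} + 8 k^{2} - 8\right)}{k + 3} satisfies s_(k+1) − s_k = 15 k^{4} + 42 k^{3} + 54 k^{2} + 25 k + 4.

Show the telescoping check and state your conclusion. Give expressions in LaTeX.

s_(k+1) = (k + 1)**2*(3*(k + 1)**4 + 9*(k + 1)**3 + 8*(k + 1)**2 - 8)/(k + 4)
s_(k+1) − s_k = 3*(5*k**6 + 45*k**5 + 148*k**4 + 243*k**3 + 212*k**2 + 83*k + 12)/(k**2 + 7*k + 12)
(s_(k+1) − s_k) − t_k = (-12*k**5 - 84*k**4 - 178*k**3 - 191*k**2 - 79*k - 12)/(k**2 + 7*k + 12)

Invalid: residual \frac{- 12 k^{5} - 84 k^{4} - 178 k^{3} - 191 k^{2} - 79 k - 12}{k^{2} + 7 k + 12} ≠ 0.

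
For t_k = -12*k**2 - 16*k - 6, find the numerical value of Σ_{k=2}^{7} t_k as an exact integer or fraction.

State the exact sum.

r(k) = (6*k**2 + 20*k + 17)/(6*k**2 + 8*k + 3) after simplifying.
So A=1 and B=1, with C=k**2 + 4*k/3 + 1/2.
Set up (1)·f(k+1) − (1)·f(k) − (k**2 + 4*k/3 + 1/2) = 0.
deg f ≤ 3 (via 0,0,2).
Coefficient equations give f(k) = k**2*(2*k + 1)/6.
Get s_k = R·t_k = k**2*(-4*k - 2) with R(k) = B(k−1)f(k)/C(k) = k**2*(2*k + 1)/(6*k**2 + 8*k + 3).
Δs = -12*k**2 - 16*k - 6, as required.
Sum = s_(8) − s_(2); s_(8) = -2176, s_(2) = -40 ⇒ -2136.

Σ = -2136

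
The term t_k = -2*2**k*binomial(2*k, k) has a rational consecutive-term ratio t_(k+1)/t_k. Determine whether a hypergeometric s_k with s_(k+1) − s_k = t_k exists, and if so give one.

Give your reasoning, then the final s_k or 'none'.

not Gosper-summable; s_k does not exist

t_(k+1)/t_k = 4*(2*k + 1)/(k + 1).
Take A(k)=8*k + 4, B(k)=k + 1, C(k)=1.
Solve (8*k + 4)·f(k+1) − (k)·f(k) = 1.
Bound: deg f ≤ -1.
deg f ≤ -1 is impossible — no certificate.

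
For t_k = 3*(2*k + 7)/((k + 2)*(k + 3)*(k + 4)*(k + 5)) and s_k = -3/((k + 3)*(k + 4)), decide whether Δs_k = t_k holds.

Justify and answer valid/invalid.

Invalid: residual -9/(k**4 + 14*k**3 + 71*k**2 + 154*k + 120) ≠ 0.

s_(k+1) = -3/((k + 4)*(k + 5))
s_(k+1) − s_k = 6/(k**3 + 12*k**2 + 47*k + 60)
(s_(k+1) − s_k) − t_k = -9/(k**4 + 14*k**3 + 71*k**2 + 154*k + 120)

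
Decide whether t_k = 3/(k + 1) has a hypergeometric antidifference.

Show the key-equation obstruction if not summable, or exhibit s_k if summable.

Step 1: r(k) = (k + 1)/(k + 2).
Factor: A=k + 1; B=k + 2; C=1.
Solve (k + 1)·f(k+1) − (k + 1)·f(k) = 1.
From deg A=1, deg B=1, deg C=0: d=0.
Write f(k) = c0. Then LHS − RHS = -1, requiring -1 = 0: contradictory. No certificate.

No — key equation has no polynomial f.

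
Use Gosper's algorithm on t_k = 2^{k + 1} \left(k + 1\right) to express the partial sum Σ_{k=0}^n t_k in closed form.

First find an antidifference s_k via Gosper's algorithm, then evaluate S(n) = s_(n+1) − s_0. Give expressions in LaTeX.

r(k) = 2*(k + 2)/(k + 1) after simplifying.
Gosper form: A/B · C(k+1)/C(k) with A=2, B=1, C=k + 1.
Set up (2)·f(k+1) − (1)·f(k) − (k + 1) = 0.
Bound: deg f ≤ 1.
Coefficient equations give f(k) = k - 1.
So s_k = (B(k−1)f/C)·t_k = ((k - 1)/(k + 1))·t_k = 2**(k + 1)*(k - 1).
Verify: 2**(k + 1)*(k + 1) matches t_k.
Telescope: S(n) = s_(n+1) − s_(0) = 2**(n + 2)*n − (-2) = 4*2**n*n + 2.

S(n) = 4 \cdot 2^{n} n + 2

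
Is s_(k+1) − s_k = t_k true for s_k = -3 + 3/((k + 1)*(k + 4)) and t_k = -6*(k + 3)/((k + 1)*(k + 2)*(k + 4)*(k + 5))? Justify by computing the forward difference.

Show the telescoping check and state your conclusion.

s_(k+1) = -3 + 3/((k + 2)*(k + 5))
s_(k+1) − s_k = 6*(-k - 3)/(k**4 + 12*k**3 + 49*k**2 + 78*k + 40)
(s_(k+1) − s_k) − t_k = 0

Valid — Δs_k = t_k.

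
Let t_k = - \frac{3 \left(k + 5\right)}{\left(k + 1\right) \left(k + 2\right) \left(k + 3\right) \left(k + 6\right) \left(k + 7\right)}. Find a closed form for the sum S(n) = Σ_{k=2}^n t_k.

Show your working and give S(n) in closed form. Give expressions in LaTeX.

S(n) = \frac{- n^{3} - 12 n^{2} - 41 n + 54}{96 \left(n^{3} + 12 n^{2} + 41 n + 42\right)}

t_(k+1)/t_k = (k + 1)*(k + 6)**2/((k + 4)*(k + 5)*(k + 8)).
A = k + 1, B = k + 8, C = k**3 + 14*k**2 + 65*k + 100.
Need (k + 1)·f(k+1) − (k + 7)·f(k) = k**3 + 14*k**2 + 65*k + 100.
deg f ≤ 6 (via 1,1,3).
Solve for f: f(k) = k*(k + 3)*(k + 4)**2*(k + 5)**2/36 (degree 6 ≤ 6).
Certificate R = B(k−1)f/C = k*(k + 3)*(k + 4)*(k + 7)/36 gives s_k = k*(-k**2 - 9*k - 20)/(12*(k**3 + 9*k**2 + 20*k + 12)).
s_(k+1) − s_k = 3*(-k - 5)/(k**5 + 19*k**4 + 131*k**3 + 401*k**2 + 540*k + 252) = t_k.
s_(n+1) = (-n**3 - 12*n**2 - 41*n - 30)/(12*(n**3 + 12*n**2 + 41*n + 42)) and s_(2) = -7/96, so S(n) = (-n**3 - 12*n**2 - 41*n + 54)/(96*(n**3 + 12*n**2 + 41*n + 42)).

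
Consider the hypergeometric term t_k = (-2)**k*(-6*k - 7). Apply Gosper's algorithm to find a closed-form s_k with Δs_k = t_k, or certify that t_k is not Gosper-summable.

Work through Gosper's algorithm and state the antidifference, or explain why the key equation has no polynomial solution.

The ratio is 2*(-6*k - 13)/(6*k + 7).
Gosper form: A/B · C(k+1)/C(k) with A=-2, B=1, C=k + 7/6.
f must satisfy (-2)·f(k+1) − (1)·f(k) = k + 7/6.
From deg A=0, deg B=0, deg C=1: d=1.
Solve for f: f(k) = -(2*k + 1)/6 (degree 1 ≤ 1).
So s_k = (B(k−1)f/C)·t_k = (-(2*k + 1)/(6*k + 7))·t_k = (-2)**k*(2*k + 1).
s_(k+1) − s_k = (-2)**k*(-6*k - 7) = t_k.

s_k = (-2)**k*(2*k + 1)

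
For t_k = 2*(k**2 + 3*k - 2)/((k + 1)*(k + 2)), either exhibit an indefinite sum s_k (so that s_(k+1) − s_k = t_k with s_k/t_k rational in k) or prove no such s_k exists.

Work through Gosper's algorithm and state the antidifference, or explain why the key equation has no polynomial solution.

r(k) = (k + 1)*(3*k + (k + 1)**2 + 1)/((k + 3)*(k**2 + 3*k - 2)) after simplifying.
So A=k + 1 and B=k + 3, with C=k**2 + 3*k - 2.
Need (k + 1)·f(k+1) − (k + 2)·f(k) = k**2 + 3*k - 2.
From deg A=1, deg B=1, deg C=2: d=2.
A polynomial solution: f(k) = k*(k - 3).
So s_k = (B(k−1)f/C)·t_k = (k*(k - 3)*(k + 2)/(k**2 + 3*k - 2))·t_k = 2*k*(k - 3)/(k + 1).
Verify: 2*(k**2 + 3*k - 2)/(k**2 + 3*k + 2) matches t_k.

s_k = 2*k*(k - 3)/(k + 1)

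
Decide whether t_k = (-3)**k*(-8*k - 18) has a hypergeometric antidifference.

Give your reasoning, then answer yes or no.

Ratio r(k) = 3*(-4*k - 13)/(4*k + 9).
So A=-3 and B=1, with C=k + 9/4.
Key eq: (-3)·f(k+1) = (1)·f(k) + (k + 9/4).
d = 1 from the (0,0,1) case.
A polynomial solution: f(k) = -(2*k + 3)/8.
Then R = B(k−1)f/C = -(2*k + 3)/(2*(4*k + 9)), so s_k = R(k)·t_k = (-3)**k*(2*k + 3).
Check: Δs_k = (-3)**k*(-8*k - 18). ✓

Yes. s_k = (-3)**k*(2*k + 3).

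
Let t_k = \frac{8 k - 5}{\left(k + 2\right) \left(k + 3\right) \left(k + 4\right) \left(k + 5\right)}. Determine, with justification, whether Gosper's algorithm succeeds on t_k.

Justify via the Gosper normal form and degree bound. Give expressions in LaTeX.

Yes. s_k = \frac{k \left(k^{2} + 9 k - 70\right)}{24 \left(k + 2\right) \left(k + 3\right) \left(k + 4\right)}.

t_(k+1)/t_k = (k + 2)*(8*k + 3)/((k + 6)*(8*k - 5)).
A = k + 2, B = k + 6, C = k - 5/8.
Need (k + 2)·f(k+1) − (k + 5)·f(k) = k - 5/8.
From deg A=1, deg B=1, deg C=1: d=3.
Match coefficients ⇒ f(k) = k*(k - 5)*(k + 14)/192.
So s_k = (B(k−1)f/C)·t_k = (k*(k - 5)*(k + 5)*(k + 14)/(24*(8*k - 5)))·t_k = k*(k**2 + 9*k - 70)/(24*(k + 2)*(k + 3)*(k + 4)).
Δs = (8*k - 5)/(k**4 + 14*k**3 + 71*k**2 + 154*k + 120), as required.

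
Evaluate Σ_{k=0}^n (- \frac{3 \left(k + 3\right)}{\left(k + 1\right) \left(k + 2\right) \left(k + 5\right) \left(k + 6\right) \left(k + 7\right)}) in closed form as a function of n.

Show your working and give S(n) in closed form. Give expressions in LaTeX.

S(n) = \frac{- n^{3} - 15 n^{2} - 68 n - 54}{30 \left(n^{3} + 15 n^{2} + 68 n + 84\right)}

The ratio is (k + 1)*(k + 4)*(k + 5)/((k + 3)**2*(k + 8)).
Gosper form: A/B · C(k+1)/C(k) with A=k + 1, B=k + 8, C=k**3 + 10*k**2 + 33*k + 36.
f must satisfy (k + 1)·f(k+1) − (k + 7)·f(k) = k**3 + 10*k**2 + 33*k + 36.
From deg A=1, deg B=1, deg C=3: d=6.
Solving with deg f ≤ 6: f(k) = k*(k + 2)*(k + 3)*(k + 4)*(k**2 + 12*k + 41)/90.
Get s_k = R·t_k = k*(-k**2 - 12*k - 41)/(30*(k**3 + 12*k**2 + 41*k + 30)) with R(k) = B(k−1)f(k)/C(k) = k*(k + 2)*(k + 7)*(k**2 + 12*k + 41)/(90*(k + 3)).
Check: Δs_k = 3*(-k - 3)/(k**5 + 21*k**4 + 163*k**3 + 567*k**2 + 844*k + 420). ✓
Telescope: S(n) = s_(n+1) − s_(0) = (-n**3 - 15*n**2 - 68*n - 54)/(30*(n**3 + 15*n**2 + 68*n + 84)) − (0) = (-n**3 - 15*n**2 - 68*n - 54)/(30*(n**3 + 15*n**2 + 68*n + 84)).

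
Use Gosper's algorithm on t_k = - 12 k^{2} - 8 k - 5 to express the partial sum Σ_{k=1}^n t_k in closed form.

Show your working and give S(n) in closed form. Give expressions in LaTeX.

S(n) = n \left(- 4 n^{2} - 10 n - 11\right)

t_(k+1)/t_k = (12*k**2 + 32*k + 25)/(12*k**2 + 8*k + 5).
Gosper form: A/B · C(k+1)/C(k) with A=1, B=1, C=k**2 + 2*k/3 + 5/12.
Need (1)·f(k+1) − (1)·f(k) = k**2 + 2*k/3 + 5/12.
deg f ≤ 3 (via 0,0,2).
Match coefficients ⇒ f(k) = k*(4*k**2 - 2*k + 3)/12.
Then R = B(k−1)f/C = k*(4*k**2 - 2*k + 3)/(12*k**2 + 8*k + 5), so s_k = R(k)·t_k = k*(-4*k**2 + 2*k - 3).
s_(k+1) − s_k = -12*k**2 - 8*k - 5 = t_k.
Σ_(k=1)^n t_k = s_(n+1) − s_(1) = (-4*n**3 - 10*n**2 - 11*n - 5) − (-5), i.e. n*(-4*n**2 - 10*n - 11).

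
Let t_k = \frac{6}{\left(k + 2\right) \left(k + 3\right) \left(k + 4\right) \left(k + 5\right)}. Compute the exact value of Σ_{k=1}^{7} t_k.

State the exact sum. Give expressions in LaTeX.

r(k) = (k + 2)/(k + 6) after simplifying.
So A=k + 2 and B=k + 6, with C=1.
Key eq: (k + 2)·f(k+1) = (k + 5)·f(k) + (1).
Degrees (1,1,0) ⇒ d ≤ 3.
Solving with deg f ≤ 3: f(k) = k*(k**2 + 9*k + 26)/72.
R(k) = B(k−1)·f(k)/C(k) = k*(k + 5)*(k**2 + 9*k + 26)/72; s_k = R·t_k = k*(k**2 + 9*k + 26)/(12*(k + 2)*(k + 3)*(k + 4)).
s_(k+1) − s_k = 6/(k**4 + 14*k**3 + 71*k**2 + 154*k + 120) = t_k.
Telescoping: Σ = s_(8) − s_(1) = 9/110 − (1/20) = 7/220.

Σ = 7/220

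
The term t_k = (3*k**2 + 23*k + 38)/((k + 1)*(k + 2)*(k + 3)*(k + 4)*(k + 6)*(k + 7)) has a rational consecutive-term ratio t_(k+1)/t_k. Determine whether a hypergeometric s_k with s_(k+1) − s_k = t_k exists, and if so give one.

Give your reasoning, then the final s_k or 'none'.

Ratio r(k) = (k + 1)*(k + 6)*(23*k + 3*(k + 1)**2 + 61)/((k + 5)*(k + 8)*(3*k**2 + 23*k + 38)).
So A=k + 1 and B=k + 8, with C=k**3 + 38*k**2/3 + 51*k + 190/3.
Set up (k + 1)·f(k+1) − (k + 7)·f(k) − (k**3 + 38*k**2/3 + 51*k + 190/3) = 0.
d = 6 from the (1,1,3) case.
Match coefficients ⇒ f(k) = k*(k + 2)*(k + 4)*(k + 5)*(k**2 + 10*k + 27)/54.
Then R = B(k−1)f/C = k*(k + 2)*(k + 4)*(k + 7)*(k**2 + 10*k + 27)/(18*(3*k**2 + 23*k + 38)), so s_k = R(k)·t_k = k*(k**2 + 10*k + 27)/(18*(k**3 + 10*k**2 + 27*k + 18)).
s_(k+1) − s_k = (3*k**2 + 23*k + 38)/(k**6 + 23*k**5 + 207*k**4 + 925*k**3 + 2144*k**2 + 2412*k + 1008) = t_k.

s_k = k*(k**2 + 10*k + 27)/(18*(k**3 + 10*k**2 + 27*k + 18))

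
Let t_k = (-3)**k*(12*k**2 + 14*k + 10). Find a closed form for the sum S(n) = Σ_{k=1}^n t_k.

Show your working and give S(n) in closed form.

r(k) = 3*(-6*k**2 - 19*k - 18)/(6*k**2 + 7*k + 5) after simplifying.
So A=-3 and B=1, with C=k**2 + 7*k/6 + 5/6.
Need (-3)·f(k+1) − (1)·f(k) = k**2 + 7*k/6 + 5/6.
Bound: deg f ≤ 2.
Match coefficients ⇒ f(k) = -(3*k**2 - k + 1)/12.
Get s_k = R·t_k = (-3)**k*(-3*k**2 + k - 1) with R(k) = B(k−1)f(k)/C(k) = -(3*k**2 - k + 1)/(2*(6*k**2 + 7*k + 5)).
Δs = (-3)**k*(12*k**2 + 14*k + 10), as required.
s_(n+1) = 3*(-3)**n*(3*n**2 + 5*n + 3) and s_(1) = 9, so S(n) = 9*(-3)**n*n**2 + 15*(-3)**n*n + 9*(-3)**n - 9.

S(n) = 9*(-3)**n*n**2 + 15*(-3)**n*n + 9*(-3)**n - 9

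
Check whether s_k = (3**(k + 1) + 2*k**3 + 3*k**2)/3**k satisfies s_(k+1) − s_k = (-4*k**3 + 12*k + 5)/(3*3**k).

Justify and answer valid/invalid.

Valid — Δs_k = t_k.

s_(k+1) = 3 + 2*(k + 1)**3/(3*3**k) + (k + 1)**2/3**k
s_(k+1) − s_k = (-4*k**3 + 12*k + 5)/(3*3**k)
(s_(k+1) − s_k) − t_k = 0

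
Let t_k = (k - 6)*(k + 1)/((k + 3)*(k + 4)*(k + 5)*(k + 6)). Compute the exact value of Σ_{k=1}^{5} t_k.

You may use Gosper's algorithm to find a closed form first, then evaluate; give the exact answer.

Step 1: r(k) = (k - 5)*(k + 2)*(k + 3)/((k - 6)*(k + 1)*(k + 7)).
Gosper form: A/B · C(k+1)/C(k) with A=k + 3, B=k + 7, C=k**2 - 5*k - 6.
Set up (k + 3)·f(k+1) − (k + 6)·f(k) − (k**2 - 5*k - 6) = 0.
Bound: deg f ≤ 3.
A polynomial solution: f(k) = -k*(k + 1).
Get s_k = R·t_k = k*(-k - 1)/(k**3 + 12*k**2 + 47*k + 60) with R(k) = B(k−1)f(k)/C(k) = -k*(k + 6)/(k - 6).
s_(k+1) − s_k = (k**2 - 5*k - 6)/(k**4 + 18*k**3 + 119*k**2 + 342*k + 360) = t_k.
Telescoping: Σ = s_(6) − s_(1) = -7/165 − (-1/60) = -17/660.

Σ = -17/660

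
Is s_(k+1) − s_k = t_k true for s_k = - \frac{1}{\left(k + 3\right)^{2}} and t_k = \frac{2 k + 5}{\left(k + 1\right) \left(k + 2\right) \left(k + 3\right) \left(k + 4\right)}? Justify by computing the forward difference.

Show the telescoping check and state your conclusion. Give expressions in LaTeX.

Invalid: residual \frac{2 \left(- 3 k^{2} - 17 k - 23\right)}{k^{6} + 17 k^{5} + 117 k^{4} + 415 k^{3} + 794 k^{2} + 768 k + 288} ≠ 0.

s_(k+1) = -1/(k + 4)**2
s_(k+1) − s_k = -1/(k + 4)**2 + (k + 3)**(-2)
(s_(k+1) − s_k) − t_k = 2*(-3*k**2 - 17*k - 23)/(k**6 + 17*k**5 + 117*k**4 + 415*k**3 + 794*k**2 + 768*k + 288)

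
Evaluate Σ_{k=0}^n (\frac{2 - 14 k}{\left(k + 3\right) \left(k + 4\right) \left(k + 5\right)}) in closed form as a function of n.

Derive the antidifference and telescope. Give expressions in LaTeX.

t_(k+1)/t_k = (k + 3)*(7*k + 6)/((k + 6)*(7*k - 1)).
A = k + 3, B = k + 6, C = k - 1/7.
Key eq: (k + 3)·f(k+1) = (k + 5)·f(k) + (k - 1/7).
deg f ≤ 2 (via 1,1,1).
A polynomial solution: f(k) = k*(5*k - 7)/42.
So s_k = (B(k−1)f/C)·t_k = (k*(k + 5)*(5*k - 7)/(6*(7*k - 1)))·t_k = -k*(5*k - 7)/(3*(k + 3)*(k + 4)).
s_(k+1) − s_k = 2*(1 - 7*k)/(k**3 + 12*k**2 + 47*k + 60) = t_k.
Evaluate: s_(n+1) = (-5*n**2 - 3*n + 2)/(3*(n**2 + 9*n + 20)); subtract s_(0) = 0 ⇒ S(n) = (-5*n**2 - 3*n + 2)/(3*(n**2 + 9*n + 20)).

S(n) = \frac{- 5 n^{2} - 3 n + 2}{3 \left(n^{2} + 9 n + 20\right)}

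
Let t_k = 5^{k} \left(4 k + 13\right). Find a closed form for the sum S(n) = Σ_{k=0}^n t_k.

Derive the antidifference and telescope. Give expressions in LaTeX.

S(n) = 5 \cdot 5^{n} n + 15 \cdot 5^{n} - 2

Compute t_(k+1)/t_k: get 5*(4*k + 17)/(4*k + 13).
Normal form (A,B,C) = (5, 1, k + 13/4).
Solve (5)·f(k+1) − (1)·f(k) = k + 13/4.
From deg A=0, deg B=0, deg C=1: d=1.
Solving with deg f ≤ 1: f(k) = (k + 2)/4.
R(k) = B(k−1)·f(k)/C(k) = (k + 2)/(4*k + 13); s_k = R·t_k = 5**k*(k + 2).
Verify: 5**k*(4*k + 13) matches t_k.
Σ_(k=0)^n t_k = s_(n+1) − s_(0) = (5**(n + 1)*(n + 3)) − (2), i.e. 5*5**n*n + 15*5**n - 2.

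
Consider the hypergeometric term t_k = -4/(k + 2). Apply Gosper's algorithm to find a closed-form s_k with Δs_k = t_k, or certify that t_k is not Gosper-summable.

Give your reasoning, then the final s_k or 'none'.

Compute t_(k+1)/t_k: get (k + 2)/(k + 3).
Factor: A=k + 2; B=k + 3; C=1.
Solve (k + 2)·f(k+1) − (k + 2)·f(k) = 1.
deg f ≤ 0 (via 1,1,0).
f = c0 ⇒ A·f(k+1) − B(k−1)·f(k) − C = -1. The system {-1 = 0} is inconsistent; no antidifference.

no hypergeometric antidifference exists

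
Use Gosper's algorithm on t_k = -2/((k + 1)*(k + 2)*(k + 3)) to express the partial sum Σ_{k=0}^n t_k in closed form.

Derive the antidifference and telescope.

S(n) = (-n**2 - 5*n - 4)/(2*(n**2 + 5*n + 6))

t_(k+1)/t_k = (k + 1)/(k + 4).
Take A(k)=k + 1, B(k)=k + 4, C(k)=1.
Solve (k + 1)·f(k+1) − (k + 3)·f(k) = 1.
d = 2 from the (1,1,0) case.
Solve for f: f(k) = k*(k + 3)/4 (degree 2 ≤ 2).
Then R = B(k−1)f/C = k*(k + 3)**2/4, so s_k = R(k)·t_k = k*(-k - 3)/(2*(k + 1)*(k + 2)).
Δs = -2/(k**3 + 6*k**2 + 11*k + 6), as required.
s_(n+1) = (-n**2 - 5*n - 4)/(2*(n**2 + 5*n + 6)) and s_(0) = 0, so S(n) = (-n**2 - 5*n - 4)/(2*(n**2 + 5*n + 6)).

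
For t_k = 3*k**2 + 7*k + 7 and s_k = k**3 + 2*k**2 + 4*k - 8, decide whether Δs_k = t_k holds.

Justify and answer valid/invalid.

s_(k+1) = k**3 + 5*k**2 + 11*k - 1
s_(k+1) − s_k = 3*k**2 + 7*k + 7
(s_(k+1) − s_k) − t_k = 0

Valid: the claim telescopes to t_k.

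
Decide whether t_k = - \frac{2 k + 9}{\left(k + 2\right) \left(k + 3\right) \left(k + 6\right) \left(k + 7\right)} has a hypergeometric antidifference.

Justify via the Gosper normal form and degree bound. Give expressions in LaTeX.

The ratio is (k + 2)*(k + 6)*(2*k + 11)/((k + 4)*(k + 8)*(2*k + 9)).
A = k + 2, B = k + 8, C = k**3 + 27*k**2/2 + 121*k/2 + 90.
Set up (k + 2)·f(k+1) − (k + 7)·f(k) − (k**3 + 27*k**2/2 + 121*k/2 + 90) = 0.
Bound: deg f ≤ 5.
A polynomial solution: f(k) = k*(k + 3)*(k + 4)*(k + 5)*(k + 8)/24.
Certificate R = B(k−1)f/C = k*(k + 3)*(k + 7)*(k + 8)/(12*(2*k + 9)) gives s_k = k*(-k - 8)/(12*(k**2 + 8*k + 12)).
Verify: (-2*k - 9)/(k**4 + 18*k**3 + 113*k**2 + 288*k + 252) matches t_k.

Yes. s_k = \frac{k \left(- k - 8\right)}{12 \left(k^{2} + 8 k + 12\right)}.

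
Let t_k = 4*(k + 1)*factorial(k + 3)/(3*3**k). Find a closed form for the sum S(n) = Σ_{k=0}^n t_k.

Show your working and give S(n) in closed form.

t_(k+1)/t_k = (k + 2)*(k + 4)/(3*(k + 1)).
So A=k/3 + 4/3 and B=1, with C=k + 1.
Solve (k/3 + 4/3)·f(k+1) − (1)·f(k) = k + 1.
From deg A=1, deg B=0, deg C=1: d=0.
Coefficient equations give f(k) = 3.
Certificate R = B(k−1)f/C = 3/(k + 1) gives s_k = 4*factorial(k + 3)/3**k.
Δs = 4*(k + 1)*factorial(k + 3)/(3*3**k), as required.
Telescope: S(n) = s_(n+1) − s_(0) = 4*3**(-n - 1)*factorial(n + 4) − (24) = -24 + 4*factorial(n + 4)/(3*3**n).

S(n) = -24 + 4*factorial(n + 4)/(3*3**n)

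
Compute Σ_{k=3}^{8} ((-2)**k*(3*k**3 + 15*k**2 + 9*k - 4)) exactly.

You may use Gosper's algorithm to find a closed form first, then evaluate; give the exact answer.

The ratio is 2*(-3*k**3 - 24*k**2 - 48*k - 23)/(3*k**3 + 15*k**2 + 9*k - 4).
Take A(k)=-2, B(k)=1, C(k)=k**3 + 5*k**2 + 3*k - 4/3.
f must satisfy (-2)·f(k+1) − (1)·f(k) = k**3 + 5*k**2 + 3*k - 4/3.
deg f ≤ 3 (via 0,0,3).
A polynomial solution: f(k) = -(k**3 + 3*k**2 - 3*k - 2)/3.
Get s_k = R·t_k = (-2)**k*(-k**3 - 3*k**2 + 3*k + 2) with R(k) = B(k−1)f(k)/C(k) = -(k**3 + 3*k**2 - 3*k - 2)/(3*k**3 + 15*k**2 + 9*k - 4).
Check: Δs_k = (-2)**k*(3*k**3 + 15*k**2 + 9*k - 4). ✓
Evaluate s at k=9 and k=3: 482816 and 344; difference 482472.

Σ = 482472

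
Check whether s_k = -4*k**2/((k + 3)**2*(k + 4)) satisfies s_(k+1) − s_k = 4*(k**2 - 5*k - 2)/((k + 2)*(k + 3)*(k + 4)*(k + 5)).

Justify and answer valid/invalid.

Invalid: residual 4*(-2*k**3 - 3*k**2 + 17*k + 6)/(k**6 + 21*k**5 + 181*k**4 + 819*k**3 + 2050*k**2 + 2688*k + 1440) ≠ 0.

s_(k+1) = -4*(k + 1)**2/((k + 4)**2*(k + 5))
s_(k+1) − s_k = 4*(k**3 - 2*k**2 - 24*k - 9)/(k**5 + 19*k**4 + 143*k**3 + 533*k**2 + 984*k + 720)
(s_(k+1) − s_k) − t_k = 4*(-2*k**3 - 3*k**2 + 17*k + 6)/(k**6 + 21*k**5 + 181*k**4 + 819*k**3 + 2050*k**2 + 2688*k + 1440)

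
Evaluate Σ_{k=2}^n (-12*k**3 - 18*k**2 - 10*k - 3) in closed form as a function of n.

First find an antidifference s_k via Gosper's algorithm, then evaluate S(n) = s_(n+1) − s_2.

S(n) = -3*n**4 - 12*n**3 - 17*n**2 - 11*n + 43

r(k) = (12*k**3 + 54*k**2 + 82*k + 43)/(12*k**3 + 18*k**2 + 10*k + 3) after simplifying.
So A=1 and B=1, with C=k**3 + 3*k**2/2 + 5*k/6 + 1/4.
f must satisfy (1)·f(k+1) − (1)·f(k) = k**3 + 3*k**2/2 + 5*k/6 + 1/4.
Degrees (0,0,3) ⇒ d ≤ 4.
A polynomial solution: f(k) = k*(3*k**3 - k + 1)/12.
Certificate R = B(k−1)f/C = k*(3*k**3 - k + 1)/(12*k**3 + 18*k**2 + 10*k + 3) gives s_k = k*(-3*k**3 + k - 1).
Δs = -12*k**3 - 18*k**2 - 10*k - 3, as required.
s_(n+1) = -3*n**4 - 12*n**3 - 17*n**2 - 11*n - 3 and s_(2) = -46, so S(n) = -3*n**4 - 12*n**3 - 17*n**2 - 11*n + 43.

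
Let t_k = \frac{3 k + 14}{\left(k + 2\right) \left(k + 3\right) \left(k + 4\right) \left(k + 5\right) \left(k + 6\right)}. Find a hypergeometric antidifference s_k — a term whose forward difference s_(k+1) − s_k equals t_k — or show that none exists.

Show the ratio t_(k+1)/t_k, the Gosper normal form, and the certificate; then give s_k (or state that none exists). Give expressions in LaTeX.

The ratio is (k + 2)*(3*k + 17)/((k + 7)*(3*k + 14)).
A = k + 2, B = k + 7, C = k + 14/3.
Solve (k + 2)·f(k+1) − (k + 6)·f(k) = k + 14/3.
Bound: deg f ≤ 4.
Solving with deg f ≤ 4: f(k) = k*(k + 4)*(k**2 + 10*k + 31)/90.
Get s_k = R·t_k = k*(k**2 + 10*k + 31)/(30*(k**3 + 10*k**2 + 31*k + 30)) with R(k) = B(k−1)f(k)/C(k) = k*(k + 4)*(k + 6)*(k**2 + 10*k + 31)/(30*(3*k + 14)).
Δs = (3*k + 14)/(k**5 + 20*k**4 + 155*k**3 + 580*k**2 + 1044*k + 720), as required.

s_k = \frac{k \left(k^{2} + 10 k + 31\right)}{30 \left(k^{3} + 10 k^{2} + 31 k + 30\right)}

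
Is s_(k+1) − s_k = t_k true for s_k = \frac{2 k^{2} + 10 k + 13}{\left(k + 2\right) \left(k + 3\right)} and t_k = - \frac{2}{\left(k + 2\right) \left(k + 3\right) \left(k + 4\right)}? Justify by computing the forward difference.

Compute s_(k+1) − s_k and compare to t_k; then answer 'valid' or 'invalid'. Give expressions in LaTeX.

valid (s_(k+1) − s_k reduces to t_k)

s_(k+1) = (10*k + 2*(k + 1)**2 + 23)/((k + 3)*(k + 4))
s_(k+1) − s_k = -2/(k**3 + 9*k**2 + 26*k + 24)
(s_(k+1) − s_k) − t_k = 0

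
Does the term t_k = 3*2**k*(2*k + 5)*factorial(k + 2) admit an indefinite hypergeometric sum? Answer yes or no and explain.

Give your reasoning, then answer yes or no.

t_(k+1)/t_k = 2*(k + 3)*(2*k + 7)/(2*k + 5).
Gosper form: A/B · C(k+1)/C(k) with A=2*k + 6, B=1, C=k + 5/2.
f must satisfy (2*k + 6)·f(k+1) − (1)·f(k) = k + 5/2.
From deg A=1, deg B=0, deg C=1: d=0.
Solving with deg f ≤ 0: f(k) = 1/2.
Get s_k = R·t_k = 3*2**k*factorial(k + 2) with R(k) = B(k−1)f(k)/C(k) = 1/(2*k + 5).
Check: Δs_k = 3*2**k*(2*k + 5)*factorial(k + 2). ✓

Yes. s_k = 3*2**k*factorial(k + 2).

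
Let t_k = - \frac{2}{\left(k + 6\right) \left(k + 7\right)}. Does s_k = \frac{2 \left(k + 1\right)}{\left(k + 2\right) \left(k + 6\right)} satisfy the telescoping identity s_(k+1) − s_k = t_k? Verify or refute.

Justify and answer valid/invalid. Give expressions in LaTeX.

Invalid: residual \frac{2 \left(2 k + 9\right)}{k^{4} + 18 k^{3} + 113 k^{2} + 288 k + 252} ≠ 0.

s_(k+1) = 2*(k + 2)/((k + 3)*(k + 7))
s_(k+1) − s_k = 2*(-k**2 - 3*k + 3)/(k**4 + 18*k**3 + 113*k**2 + 288*k + 252)
(s_(k+1) − s_k) − t_k = 2*(2*k + 9)/(k**4 + 18*k**3 + 113*k**2 + 288*k + 252)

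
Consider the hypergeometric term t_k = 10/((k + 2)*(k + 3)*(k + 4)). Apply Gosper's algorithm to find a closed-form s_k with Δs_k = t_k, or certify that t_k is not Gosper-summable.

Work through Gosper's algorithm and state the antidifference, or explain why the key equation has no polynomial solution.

s_k = 5*k*(k + 5)/(6*(k + 2)*(k + 3))

t_(k+1)/t_k = (k + 2)/(k + 5).
So A=k + 2 and B=k + 5, with C=1.
Key eq: (k + 2)·f(k+1) = (k + 4)·f(k) + (1).
d = 2 from the (1,1,0) case.
Solving with deg f ≤ 2: f(k) = k*(k + 5)/12.
Then R = B(k−1)f/C = k*(k + 4)*(k + 5)/12, so s_k = R(k)·t_k = 5*k*(k + 5)/(6*(k + 2)*(k + 3)).
Δs = 10/(k**3 + 9*k**2 + 26*k + 24), as required.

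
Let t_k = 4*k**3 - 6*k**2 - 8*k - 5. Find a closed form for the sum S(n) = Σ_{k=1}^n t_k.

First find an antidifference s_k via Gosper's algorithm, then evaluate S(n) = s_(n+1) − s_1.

S(n) = n*(n**3 - 6*n - 10)

Step 1: r(k) = (4*k**3 + 6*k**2 - 8*k - 15)/(4*k**3 - 6*k**2 - 8*k - 5).
Normal form (A,B,C) = (1, 1, k**3 - 3*k**2/2 - 2*k - 5/4).
Solve (1)·f(k+1) − (1)·f(k) = k**3 - 3*k**2/2 - 2*k - 5/4.
From deg A=0, deg B=0, deg C=3: d=4.
Match coefficients ⇒ f(k) = k*(k**3 - 4*k**2 - 2)/4.
R(k) = B(k−1)·f(k)/C(k) = k*(k**3 - 4*k**2 - 2)/((2*k - 5)*(2*k**2 + 2*k + 1)); s_k = R·t_k = k*(k**3 - 4*k**2 - 2).
Check: Δs_k = 4*k**3 - 6*k**2 - 8*k - 5. ✓
Σ_(k=1)^n t_k = s_(n+1) − s_(1) = (n**4 - 6*n**2 - 10*n - 5) − (-5), i.e. n*(n**3 - 6*n - 10).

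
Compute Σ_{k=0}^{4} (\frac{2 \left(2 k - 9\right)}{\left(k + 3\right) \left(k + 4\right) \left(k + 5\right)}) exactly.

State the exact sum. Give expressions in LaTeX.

Σ = -35/72

r(k) = (k + 3)*(2*k - 7)/((k + 6)*(2*k - 9)) after simplifying.
Take A(k)=k + 3, B(k)=k + 6, C(k)=k - 9/2.
f must satisfy (k + 3)·f(k+1) − (k + 5)·f(k) = k - 9/2.
Bound: deg f ≤ 2.
A polynomial solution: f(k) = -k*(k + 23)/16.
Then R = B(k−1)f/C = -k*(k + 5)*(k + 23)/(8*(2*k - 9)), so s_k = R(k)·t_k = k*(-k - 23)/(4*(k + 3)*(k + 4)).
s_(k+1) − s_k = 2*(2*k - 9)/(k**3 + 12*k**2 + 47*k + 60) = t_k.
Σ_(k=0)^(4) t_k = s_(5) − s_(0) = -35/72 − (0) = -35/72.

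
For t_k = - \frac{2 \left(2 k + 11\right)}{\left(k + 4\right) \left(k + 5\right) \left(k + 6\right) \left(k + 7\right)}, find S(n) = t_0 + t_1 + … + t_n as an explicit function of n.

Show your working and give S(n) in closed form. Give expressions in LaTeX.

Ratio r(k) = (k + 4)*(2*k + 13)/((k + 8)*(2*k + 11)).
So A=k + 4 and B=k + 8, with C=k + 11/2.
Solve (k + 4)·f(k+1) − (k + 7)·f(k) = k + 11/2.
Degrees (1,1,1) ⇒ d ≤ 3.
A polynomial solution: f(k) = k*(k + 5)*(k + 10)/48.
Then R = B(k−1)f/C = k*(k + 5)*(k + 7)*(k + 10)/(24*(2*k + 11)), so s_k = R(k)·t_k = k*(-k - 10)/(12*(k**2 + 10*k + 24)).
s_(k+1) − s_k = 2*(-2*k - 11)/(k**4 + 22*k**3 + 179*k**2 + 638*k + 840) = t_k.
Evaluate: s_(n+1) = (-n**2 - 12*n - 11)/(12*(n**2 + 12*n + 35)); subtract s_(0) = 0 ⇒ S(n) = (-n**2 - 12*n - 11)/(12*(n**2 + 12*n + 35)).

S(n) = \frac{- n^{2} - 12 n - 11}{12 \left(n^{2} + 12 n + 35\right)}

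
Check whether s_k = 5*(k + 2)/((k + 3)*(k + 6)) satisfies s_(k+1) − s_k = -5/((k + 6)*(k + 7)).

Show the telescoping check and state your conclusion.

s_(k+1) = 5*(k + 3)/((k + 4)*(k + 7))
s_(k+1) − s_k = 5*(-k**2 - 5*k - 2)/(k**4 + 20*k**3 + 145*k**2 + 450*k + 504)
(s_(k+1) − s_k) − t_k = 10*(k + 5)/(k**4 + 20*k**3 + 145*k**2 + 450*k + 504)

Invalid: residual 10*(k + 5)/(k**4 + 20*k**3 + 145*k**2 + 450*k + 504) ≠ 0.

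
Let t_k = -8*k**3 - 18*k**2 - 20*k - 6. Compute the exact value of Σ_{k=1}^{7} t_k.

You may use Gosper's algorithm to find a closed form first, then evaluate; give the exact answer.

Ratio r(k) = (4*k**3 + 21*k**2 + 40*k + 26)/(4*k**3 + 9*k**2 + 10*k + 3).
Normal form (A,B,C) = (1, 1, k**3 + 9*k**2/4 + 5*k/2 + 3/4).
Need (1)·f(k+1) − (1)·f(k) = k**3 + 9*k**2/4 + 5*k/2 + 3/4.
Bound: deg f ≤ 4.
Solving with deg f ≤ 4: f(k) = k*(2*k**3 + 2*k**2 + 3*k - 1)/8.
Get s_k = R·t_k = k*(-2*k**3 - 2*k**2 - 3*k + 1) with R(k) = B(k−1)f(k)/C(k) = k*(2*k**3 + 2*k**2 + 3*k - 1)/(2*(4*k**3 + 9*k**2 + 10*k + 3)).
Check: Δs_k = -8*k**3 - 18*k**2 - 20*k - 6. ✓
Telescoping: Σ = s_(8) − s_(1) = -9400 − (-6) = -9394.

Σ = -9394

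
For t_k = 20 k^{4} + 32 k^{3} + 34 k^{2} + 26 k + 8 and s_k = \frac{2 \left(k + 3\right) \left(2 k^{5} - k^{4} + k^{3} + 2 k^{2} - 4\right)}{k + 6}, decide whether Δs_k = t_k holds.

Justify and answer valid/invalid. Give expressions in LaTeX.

Invalid: residual \frac{6 \left(- 8 k^{5} - 77 k^{4} - 112 k^{3} - 113 k^{2} - 82 k - 28\right)}{k^{2} + 13 k + 42} ≠ 0.

s_(k+1) = 2*k*(2*k**5 + 17*k**4 + 53*k**3 + 87*k**2 + 89*k + 52)/(k + 7)
s_(k+1) − s_k = 4*(5*k**6 + 61*k**5 + 207*k**4 + 285*k**3 + 274*k**2 + 176*k + 42)/(k**2 + 13*k + 42)
(s_(k+1) − s_k) − t_k = 6*(-8*k**5 - 77*k**4 - 112*k**3 - 113*k**2 - 82*k - 28)/(k**2 + 13*k + 42)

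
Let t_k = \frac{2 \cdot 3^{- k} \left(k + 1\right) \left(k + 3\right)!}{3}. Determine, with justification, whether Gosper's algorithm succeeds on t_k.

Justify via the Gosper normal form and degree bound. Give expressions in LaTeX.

Yes. s_k = 2 \cdot 3^{- k} \left(k + 3\right)!.

Ratio r(k) = (k + 2)*(k + 4)/(3*(k + 1)).
Take A(k)=k/3 + 4/3, B(k)=1, C(k)=k + 1.
Need (k/3 + 4/3)·f(k+1) − (1)·f(k) = k + 1.
From deg A=1, deg B=0, deg C=1: d=0.
Match coefficients ⇒ f(k) = 3.
Then R = B(k−1)f/C = 3/(k + 1), so s_k = R(k)·t_k = 2*factorial(k + 3)/3**k.
s_(k+1) − s_k = 2*(k + 1)*factorial(k + 3)/(3*3**k) = t_k.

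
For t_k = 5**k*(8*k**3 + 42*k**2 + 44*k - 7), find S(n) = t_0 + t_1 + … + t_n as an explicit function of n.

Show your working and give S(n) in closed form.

t_(k+1)/t_k = 5*(8*k**3 + 66*k**2 + 152*k + 87)/(8*k**3 + 42*k**2 + 44*k - 7).
So A=5 and B=1, with C=k**3 + 21*k**2/4 + 11*k/2 - 7/8.
Set up (5)·f(k+1) − (1)·f(k) − (k**3 + 21*k**2/4 + 11*k/2 - 7/8) = 0.
From deg A=0, deg B=0, deg C=3: d=3.
A polynomial solution: f(k) = (2*k**3 + 3*k**2 - 4*k - 3)/8.
Certificate R = B(k−1)f/C = (2*k**3 + 3*k**2 - 4*k - 3)/(8*k**3 + 42*k**2 + 44*k - 7) gives s_k = 5**k*(2*k**3 + 3*k**2 - 4*k - 3).
Δs = 5**k*(8*k**3 + 42*k**2 + 44*k - 7), as required.
Σ_(k=0)^n t_k = s_(n+1) − s_(0) = (5**(n + 1)*(2*n**3 + 9*n**2 + 8*n - 2)) − (-3), i.e. 10*5**n*n**3 + 45*5**n*n**2 + 40*5**n*n - 10*5**n + 3.

S(n) = 10*5**n*n**3 + 45*5**n*n**2 + 40*5**n*n - 10*5**n + 3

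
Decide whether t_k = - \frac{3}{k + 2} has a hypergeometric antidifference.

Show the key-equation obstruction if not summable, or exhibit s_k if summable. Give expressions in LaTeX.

No; the coefficient equations for f are inconsistent.

The ratio is (k + 2)/(k + 3).
Normal form (A,B,C) = (k + 2, k + 3, 1).
Need (k + 2)·f(k+1) − (k + 2)·f(k) = 1.
Degrees (1,1,0) ⇒ d ≤ 0.
f = c0 ⇒ A·f(k+1) − B(k−1)·f(k) − C = -1. The system {-1 = 0} is inconsistent; no antidifference.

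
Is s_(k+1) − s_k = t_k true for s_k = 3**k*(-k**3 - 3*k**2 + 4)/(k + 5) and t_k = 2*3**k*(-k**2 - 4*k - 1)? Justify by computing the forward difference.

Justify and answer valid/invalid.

s_(k+1) = 3**(k + 1)*k*(-k**2 - 6*k - 9)/(k + 6)
s_(k+1) − s_k = 3**k*(-2*k**4 - 24*k**3 - 99*k**2 - 139*k - 24)/(k**2 + 11*k + 30)
(s_(k+1) − s_k) − t_k = 3**(k + 1)*(2*k**3 + 17*k**2 + 41*k + 12)/(k**2 + 11*k + 30)

Invalid: residual 3**(k + 1)*(2*k**3 + 17*k**2 + 41*k + 12)/(k**2 + 11*k + 30) ≠ 0.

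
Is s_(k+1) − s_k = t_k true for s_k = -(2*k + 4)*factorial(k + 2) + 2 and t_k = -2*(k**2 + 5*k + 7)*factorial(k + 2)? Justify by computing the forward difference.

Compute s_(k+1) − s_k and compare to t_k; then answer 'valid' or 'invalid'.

Valid: the claim telescopes to t_k.

s_(k+1) = -(2*k + 6)*factorial(k + 3) + 2
s_(k+1) − s_k = -2*(k**2 + 5*k + 7)*factorial(k + 2)
(s_(k+1) − s_k) − t_k = 0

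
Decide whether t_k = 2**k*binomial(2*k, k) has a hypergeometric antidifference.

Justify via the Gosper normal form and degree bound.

t_(k+1)/t_k = 4*(2*k + 1)/(k + 1).
A = 8*k + 4, B = k + 1, C = 1.
Solve (8*k + 4)·f(k+1) − (k)·f(k) = 1.
d = -1 from the (1,1,0) case.
d = -1 < 0 ⇒ no nonzero polynomial f; not summable.

No; the degree bound rules out any f.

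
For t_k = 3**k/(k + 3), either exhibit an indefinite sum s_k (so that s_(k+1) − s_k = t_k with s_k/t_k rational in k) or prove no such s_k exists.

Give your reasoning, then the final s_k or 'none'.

The ratio is 3*(k + 3)/(k + 4).
Take A(k)=3*k + 9, B(k)=k + 4, C(k)=1.
Need (3*k + 9)·f(k+1) − (k + 3)·f(k) = 1.
d = -1 from the (1,1,0) case.
Negative degree bound (-1): no f exists, t_k not Gosper-summable.

no hypergeometric antidifference exists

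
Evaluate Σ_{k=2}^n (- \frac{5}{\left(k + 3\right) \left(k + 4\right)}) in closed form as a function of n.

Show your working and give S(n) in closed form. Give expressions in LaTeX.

Compute t_(k+1)/t_k: get (k + 3)/(k + 5).
Factor: A=k + 3; B=k + 5; C=1.
Solve (k + 3)·f(k+1) − (k + 4)·f(k) = 1.
d = 1 from the (1,1,0) case.
Coefficient equations give f(k) = k/3.
Get s_k = R·t_k = -5*k/(3*k + 9) with R(k) = B(k−1)f(k)/C(k) = k*(k + 4)/3.
Verify: -5/(k**2 + 7*k + 12) matches t_k.
Telescope: S(n) = s_(n+1) − s_(2) = 5*(-n - 1)/(3*(n + 4)) − (-2/3) = (1 - n)/(n + 4).

S(n) = \frac{1 - n}{n + 4}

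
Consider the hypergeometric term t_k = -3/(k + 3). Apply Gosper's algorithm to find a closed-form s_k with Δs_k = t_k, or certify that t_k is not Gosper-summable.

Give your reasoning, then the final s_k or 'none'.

none (Gosper's algorithm certifies no s_k)

t_(k+1)/t_k = (k + 3)/(k + 4).
So A=k + 3 and B=k + 4, with C=1.
Solve (k + 3)·f(k+1) − (k + 3)·f(k) = 1.
deg f ≤ 0 (via 1,1,0).
Write f(k) = c0. Then LHS − RHS = -1, requiring -1 = 0: contradictory. No certificate.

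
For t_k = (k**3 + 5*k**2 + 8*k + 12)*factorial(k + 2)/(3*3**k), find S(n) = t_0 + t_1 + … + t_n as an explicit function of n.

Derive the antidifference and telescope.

S(n) = (12*3**n + n**5*factorial(n) + 11*n**4*factorial(n) + 43*n**3*factorial(n) + 73*n**2*factorial(n) + 52*n*factorial(n) + 12*factorial(n))/(3*3**n)

Step 1: r(k) = (k**4 + 11*k**3 + 45*k**2 + 89*k + 78)/(3*(k**3 + 5*k**2 + 8*k + 12)).
Factor: A=k/3 + 1; B=1; C=k**3 + 5*k**2 + 8*k + 12.
Need (k/3 + 1)·f(k+1) − (1)·f(k) = k**3 + 5*k**2 + 8*k + 12.
deg f ≤ 2 (via 1,0,3).
Solving with deg f ≤ 2: f(k) = 3*(k**2 + 3*k - 2).
Then R = B(k−1)f/C = 3*(k**2 + 3*k - 2)/(k**3 + 5*k**2 + 8*k + 12), so s_k = R(k)·t_k = (k**2 + 3*k - 2)*factorial(k + 2)/3**k.
s_(k+1) − s_k = (k**3 + 5*k**2 + 8*k + 12)*factorial(k + 2)/(3*3**k) = t_k.
Telescope: S(n) = s_(n+1) − s_(0) = 3**(-n - 1)*(n**2 + 5*n + 2)*factorial(n + 3) − (-4) = (12*3**n + n**5*factorial(n) + 11*n**4*factorial(n) + 43*n**3*factorial(n) + 73*n**2*factorial(n) + 52*n*factorial(n) + 12*factorial(n))/(3*3**n).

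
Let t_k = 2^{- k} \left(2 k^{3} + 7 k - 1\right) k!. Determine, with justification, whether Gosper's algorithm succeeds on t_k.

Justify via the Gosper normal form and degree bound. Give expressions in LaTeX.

Yes. s_k = 2^{1 - k} \left(2 k^{2} - 2 k + 1\right) k!.

Compute t_(k+1)/t_k: get (k + 1)*(7*k + 2*(k + 1)**3 + 6)/(2*(2*k**3 + 7*k - 1)).
Take A(k)=k/2 + 1/2, B(k)=1, C(k)=k**3 + 7*k/2 - 1/2.
Key eq: (k/2 + 1/2)·f(k+1) = (1)·f(k) + (k**3 + 7*k/2 - 1/2).
Bound: deg f ≤ 2.
Solving with deg f ≤ 2: f(k) = 2*k**2 - 2*k + 1.
So s_k = (B(k−1)f/C)·t_k = (2*(2*k**2 - 2*k + 1)/(2*k**3 + 7*k - 1))·t_k = 2**(1 - k)*(2*k**2 - 2*k + 1)*factorial(k).
Verify: (2*k**3 + 7*k - 1)*factorial(k)/2**k matches t_k.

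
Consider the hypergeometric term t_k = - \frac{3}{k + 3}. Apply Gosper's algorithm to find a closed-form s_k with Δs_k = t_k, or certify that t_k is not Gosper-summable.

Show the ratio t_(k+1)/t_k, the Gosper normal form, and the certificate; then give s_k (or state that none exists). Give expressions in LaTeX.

none — t_k is not Gosper-summable

The ratio is (k + 3)/(k + 4).
A = k + 3, B = k + 4, C = 1.
Key eq: (k + 3)·f(k+1) = (k + 3)·f(k) + (1).
deg f ≤ 0 (via 1,1,0).
Write f(k) = c0. Then LHS − RHS = -1, requiring -1 = 0: contradictory. No certificate.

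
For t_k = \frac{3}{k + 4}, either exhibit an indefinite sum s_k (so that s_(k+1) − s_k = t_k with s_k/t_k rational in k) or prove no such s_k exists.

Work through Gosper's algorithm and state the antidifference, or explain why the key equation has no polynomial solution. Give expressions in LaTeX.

not Gosper-summable; s_k does not exist

Step 1: r(k) = (k + 4)/(k + 5).
Gosper form: A/B · C(k+1)/C(k) with A=k + 4, B=k + 5, C=1.
Key eq: (k + 4)·f(k+1) = (k + 4)·f(k) + (1).
deg f ≤ 0 (via 1,1,0).
f = c0 ⇒ A·f(k+1) − B(k−1)·f(k) − C = -1. The system {-1 = 0} is inconsistent; no antidifference.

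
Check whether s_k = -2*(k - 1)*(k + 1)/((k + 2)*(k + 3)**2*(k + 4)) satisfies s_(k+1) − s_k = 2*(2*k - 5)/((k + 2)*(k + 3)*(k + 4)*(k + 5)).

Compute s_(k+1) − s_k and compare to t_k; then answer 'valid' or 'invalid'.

s_(k+1) = -2*k*(k + 2)/((k + 3)*(k + 4)**2*(k + 5))
s_(k+1) − s_k = 2*(-k*(k + 2)**2*(k + 3) + (k - 1)*(k + 1)*(k + 4)*(k + 5))/((k + 2)*(k + 3)**2*(k + 4)**2*(k + 5))
(s_(k+1) − s_k) − t_k = 4*(-3*k**2 - 5*k + 20)/(k**6 + 21*k**5 + 181*k**4 + 819*k**3 + 2050*k**2 + 2688*k + 1440)

Invalid: residual 4*(-3*k**2 - 5*k + 20)/(k**6 + 21*k**5 + 181*k**4 + 819*k**3 + 2050*k**2 + 2688*k + 1440) ≠ 0.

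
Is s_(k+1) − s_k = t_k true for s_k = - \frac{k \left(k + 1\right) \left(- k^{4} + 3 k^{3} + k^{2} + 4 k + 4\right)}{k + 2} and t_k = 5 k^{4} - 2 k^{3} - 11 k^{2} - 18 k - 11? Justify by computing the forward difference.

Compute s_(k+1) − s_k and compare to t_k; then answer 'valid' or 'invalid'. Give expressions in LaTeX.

s_(k+1) = (k**6 + 4*k**5 + k**4 - 21*k**3 - 52*k**2 - 55*k - 22)/(k + 3)
s_(k+1) − s_k = (5*k**6 + 19*k**5 - 2*k**4 - 71*k**3 - 131*k**2 - 120*k - 44)/(k**2 + 5*k + 6)
(s_(k+1) − s_k) − t_k = (-4*k**5 - 11*k**4 + 14*k**3 + 36*k**2 + 43*k + 22)/(k**2 + 5*k + 6)

Invalid: residual \frac{- 4 k^{5} - 11 k^{4} + 14 k^{3} + 36 k^{2} + 43 k + 22}{k^{2} + 5 k + 6} ≠ 0.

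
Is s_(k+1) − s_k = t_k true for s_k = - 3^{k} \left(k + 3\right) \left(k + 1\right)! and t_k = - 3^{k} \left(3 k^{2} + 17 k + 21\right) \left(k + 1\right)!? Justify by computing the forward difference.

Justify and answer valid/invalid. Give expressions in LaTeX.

valid (s_(k+1) − s_k reduces to t_k)

s_(k+1) = -3**(k + 1)*(k + 4)*factorial(k + 2)
s_(k+1) − s_k = -3**k*(3*k**2 + 17*k + 21)*factorial(k + 1)
(s_(k+1) − s_k) − t_k = 0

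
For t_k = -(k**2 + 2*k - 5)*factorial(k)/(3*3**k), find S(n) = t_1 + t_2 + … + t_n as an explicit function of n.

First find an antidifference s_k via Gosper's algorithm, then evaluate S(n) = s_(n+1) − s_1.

S(n) = 3**(-n - 1)*(4*3**n - n**2*factorial(n) - 5*n*factorial(n) - 4*factorial(n))

Compute t_(k+1)/t_k: get (k + 1)*(2*k + (k + 1)**2 - 3)/(3*(k**2 + 2*k - 5)).
Take A(k)=k/3 + 1/3, B(k)=1, C(k)=k**2 + 2*k - 5.
f must satisfy (k/3 + 1/3)·f(k+1) − (1)·f(k) = k**2 + 2*k - 5.
From deg A=1, deg B=0, deg C=2: d=1.
Match coefficients ⇒ f(k) = 3*(k + 3).
Then R = B(k−1)f/C = 3*(k + 3)/(k**2 + 2*k - 5), so s_k = R(k)·t_k = -(k + 3)*factorial(k)/3**k.
Verify: -(k**2 + 2*k - 5)*factorial(k)/(3*3**k) matches t_k.
Σ_(k=1)^n t_k = s_(n+1) − s_(1) = (-3**(-n - 1)*(n + 4)*factorial(n + 1)) − (-4/3), i.e. 3**(-n - 1)*(4*3**n - n**2*factorial(n) - 5*n*factorial(n) - 4*factorial(n)).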